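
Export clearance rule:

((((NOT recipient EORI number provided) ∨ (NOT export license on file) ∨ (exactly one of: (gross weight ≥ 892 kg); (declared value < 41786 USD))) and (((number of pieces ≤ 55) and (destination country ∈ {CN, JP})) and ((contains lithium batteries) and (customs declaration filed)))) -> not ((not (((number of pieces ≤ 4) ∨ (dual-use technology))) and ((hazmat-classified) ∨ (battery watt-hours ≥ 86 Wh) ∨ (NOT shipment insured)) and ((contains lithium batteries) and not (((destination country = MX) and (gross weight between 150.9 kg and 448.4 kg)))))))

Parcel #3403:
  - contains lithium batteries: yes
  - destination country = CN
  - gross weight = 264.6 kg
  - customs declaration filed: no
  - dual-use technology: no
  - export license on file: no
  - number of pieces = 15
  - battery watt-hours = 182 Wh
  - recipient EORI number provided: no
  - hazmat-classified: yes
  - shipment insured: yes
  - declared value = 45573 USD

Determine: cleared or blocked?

Atomic conditions:
  NOT recipient EORI number provided: no → true
  NOT export license on file: no → true
  gross weight ≥ 892 kg: 264.6 ≥ 892 is false
  declared value < 41786 USD: 45573 < 41786 is false
  number of pieces ≤ 55: 15 ≤ 55 is true
  destination country ∈ {CN, JP}: CN is in the set → true
  contains lithium batteries: yes → true
  customs declaration filed: no → false
  number of pieces ≤ 4: 15 ≤ 4 is false
  dual-use technology: no → false
  hazmat-classified: yes → true
  battery watt-hours ≥ 86 Wh: 182 ≥ 86 is true
  NOT shipment insured: yes → false
  destination country = MX: CN == MX is false
  gross weight between 150.9 kg and 448.4 kg: 264.6 in [150.9, 448.4] is true
Combine:
[1.1.3] exactly-one(false, false) = false
[1.1] true OR true OR false = true
[1.2.1] true AND true = true
[1.2.2] true AND false = false
[1.2] true AND false = false
[1] true AND false = false
[2.1.1.1] false OR false = false
[2.1.1] NOT false = true
[2.1.2] true OR true OR false = true
[2.1.3.2.1] false AND true = false
[2.1.3.2] NOT false = true
[2.1.3] true AND true = true
[2.1] true AND true AND true = true
[2] NOT true = false
[root] false → false (antecedent false ⇒ implication holds) = true
Overall: true → cleared

Cleared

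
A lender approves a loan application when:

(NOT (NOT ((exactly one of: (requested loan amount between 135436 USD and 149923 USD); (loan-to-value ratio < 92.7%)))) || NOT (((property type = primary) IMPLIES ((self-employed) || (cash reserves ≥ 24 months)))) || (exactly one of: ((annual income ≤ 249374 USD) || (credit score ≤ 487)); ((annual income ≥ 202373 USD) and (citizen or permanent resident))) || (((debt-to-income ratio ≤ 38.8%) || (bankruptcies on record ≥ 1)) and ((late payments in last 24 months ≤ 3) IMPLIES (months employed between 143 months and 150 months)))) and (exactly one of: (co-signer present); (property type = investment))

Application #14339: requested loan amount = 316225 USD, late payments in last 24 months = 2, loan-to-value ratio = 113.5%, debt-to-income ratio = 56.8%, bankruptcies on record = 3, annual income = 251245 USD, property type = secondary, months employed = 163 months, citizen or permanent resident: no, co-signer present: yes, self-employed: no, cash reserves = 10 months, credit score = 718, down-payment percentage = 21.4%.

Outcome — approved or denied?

Denied

Atomic conditions:
  requested loan amount between 135436 USD and 149923 USD: 316225 in [135436, 149923] is false
  loan-to-value ratio < 92.7%: 113.5 < 92.7 is false
  property type = primary: secondary == primary is false
  self-employed: no → false
  cash reserves ≥ 24 months: 10 ≥ 24 is false
  annual income ≤ 249374 USD: 251245 ≤ 249374 is false
  credit score ≤ 487: 718 ≤ 487 is false
  annual income ≥ 202373 USD: 251245 ≥ 202373 is true
  citizen or permanent resident: no → false
  debt-to-income ratio ≤ 38.8%: 56.8 ≤ 38.8 is false
  bankruptcies on record ≥ 1: 3 ≥ 1 is true
  late payments in last 24 months ≤ 3: 2 ≤ 3 is true
  months employed between 143 months and 150 months: 163 in [143, 150] is false
  co-signer present: yes → true
  property type = investment: secondary == investment is false
Combine:
[1.1.1.1] exactly-one(false, false) = false
[1.1.1] NOT false = true
[1.1] NOT true = false
[1.2.1.2] false OR false = false
[1.2.1] false → false (antecedent false ⇒ implication holds) = true
[1.2] NOT true = false
[1.3.1] false OR false = false
[1.3.2] true AND false = false
[1.3] exactly-one(false, false) = false
[1.4.1] false OR true = true
[1.4.2] true → false = false
[1.4] true AND false = false
[1] false OR false OR false OR false = false
[2] exactly-one(true, false) = true
[root] false AND true = false
Overall: false → denied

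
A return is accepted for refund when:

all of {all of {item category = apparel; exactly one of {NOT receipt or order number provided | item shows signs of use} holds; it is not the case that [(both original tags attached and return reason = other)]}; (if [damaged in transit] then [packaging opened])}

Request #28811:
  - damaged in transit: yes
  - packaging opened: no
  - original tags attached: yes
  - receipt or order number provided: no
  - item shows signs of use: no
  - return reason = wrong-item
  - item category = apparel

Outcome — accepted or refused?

Atomic conditions:
  item category = apparel: apparel == apparel is true
  NOT receipt or order number provided: no → true
  item shows signs of use: no → false
  original tags attached: yes → true
  return reason = other: wrong-item == other is false
  damaged in transit: yes → true
  packaging opened: no → false
Combine:
[1.2] exactly-one(true, false) = true
[1.3.1] true AND false = false
[1.3] NOT false = true
[1] true AND true AND true = true
[2] true → false = false
[root] true AND false = false
Overall: false → refused

Refused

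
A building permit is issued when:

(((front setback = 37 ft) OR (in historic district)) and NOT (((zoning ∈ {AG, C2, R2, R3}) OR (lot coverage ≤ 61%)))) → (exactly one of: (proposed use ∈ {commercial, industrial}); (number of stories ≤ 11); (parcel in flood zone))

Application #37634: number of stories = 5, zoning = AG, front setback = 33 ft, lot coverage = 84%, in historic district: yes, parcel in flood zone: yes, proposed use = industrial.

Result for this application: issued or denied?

Issued

Atomic conditions:
  front setback = 37 ft: 33 == 37 is false
  in historic district: yes → true
  zoning ∈ {AG, C2, R2, R3}: AG is in the set → true
  lot coverage ≤ 61%: 84 ≤ 61 is false
  proposed use ∈ {commercial, industrial}: industrial is in the set → true
  number of stories ≤ 11: 5 ≤ 11 is true
  parcel in flood zone: yes → true
Combine:
[1.1] false OR true = true
[1.2.1] true OR false = true
[1.2] NOT true = false
[1] true AND false = false
[2] exactly-one(true, true, true) = false
[root] false → false (antecedent false ⇒ implication holds) = true
Overall: true → issued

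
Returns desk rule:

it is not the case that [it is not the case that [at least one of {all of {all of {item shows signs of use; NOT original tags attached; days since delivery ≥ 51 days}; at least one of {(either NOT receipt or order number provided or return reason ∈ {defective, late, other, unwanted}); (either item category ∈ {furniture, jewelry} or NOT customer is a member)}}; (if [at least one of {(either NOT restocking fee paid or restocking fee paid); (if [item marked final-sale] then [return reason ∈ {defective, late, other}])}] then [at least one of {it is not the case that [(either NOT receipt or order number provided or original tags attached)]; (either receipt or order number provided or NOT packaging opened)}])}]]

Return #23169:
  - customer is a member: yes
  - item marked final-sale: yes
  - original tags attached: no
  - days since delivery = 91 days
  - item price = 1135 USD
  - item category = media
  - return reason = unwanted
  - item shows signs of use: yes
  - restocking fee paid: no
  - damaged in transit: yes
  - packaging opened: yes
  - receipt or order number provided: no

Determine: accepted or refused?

Accepted

Atomic conditions:
  item shows signs of use: yes → true
  NOT original tags attached: no → true
  days since delivery ≥ 51 days: 91 ≥ 51 is true
  NOT receipt or order number provided: no → true
  return reason ∈ {defective, late, other, unwanted}: unwanted is in the set → true
  item category ∈ {furniture, jewelry}: media is not in the set → false
  NOT customer is a member: yes → false
  NOT restocking fee paid: no → true
  restocking fee paid: no → false
  item marked final-sale: yes → true
  return reason ∈ {defective, late, other}: unwanted is not in the set → false
  original tags attached: no → false
  receipt or order number provided: no → false
  NOT packaging opened: yes → false
Combine:
[1.1.1.1] true AND true AND true = true
[1.1.1.2.1] true OR true = true
[1.1.1.2.2] false OR false = false
[1.1.1.2] true OR false = true
[1.1.1] true AND true = true
[1.1.2.1.1] true OR false = true
[1.1.2.1.2] true → false = false
[1.1.2.1] true OR false = true
[1.1.2.2.1.1] true OR false = true
[1.1.2.2.1] NOT true = false
[1.1.2.2.2] false OR false = false
[1.1.2.2] false OR false = false
[1.1.2] true → false = false
[1.1] true OR false = true
[1] NOT true = false
[root] NOT false = true
Overall: true → accepted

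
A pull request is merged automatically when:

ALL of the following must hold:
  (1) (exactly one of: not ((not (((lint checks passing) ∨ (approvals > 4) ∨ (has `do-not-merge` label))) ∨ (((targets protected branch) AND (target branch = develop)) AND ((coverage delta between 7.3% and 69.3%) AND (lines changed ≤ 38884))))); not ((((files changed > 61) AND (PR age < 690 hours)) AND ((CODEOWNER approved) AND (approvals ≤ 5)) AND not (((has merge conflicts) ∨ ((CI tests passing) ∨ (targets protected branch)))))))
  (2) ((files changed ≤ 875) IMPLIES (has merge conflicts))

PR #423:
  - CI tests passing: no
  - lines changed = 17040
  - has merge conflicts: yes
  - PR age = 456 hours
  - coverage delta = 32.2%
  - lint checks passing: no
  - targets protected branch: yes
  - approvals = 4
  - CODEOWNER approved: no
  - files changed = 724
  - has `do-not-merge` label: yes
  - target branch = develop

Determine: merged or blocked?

Merged

Atomic conditions:
  lint checks passing: no → false
  approvals > 4: 4 > 4 is false
  has `do-not-merge` label: yes → true
  targets protected branch: yes → true
  target branch = develop: develop == develop is true
  coverage delta between 7.3% and 69.3%: 32.2 in [7.3, 69.3] is true
  lines changed ≤ 38884: 17040 ≤ 38884 is true
  files changed > 61: 724 > 61 is true
  PR age < 690 hours: 456 < 690 is true
  CODEOWNER approved: no → false
  approvals ≤ 5: 4 ≤ 5 is true
  has merge conflicts: yes → true
  CI tests passing: no → false
  files changed ≤ 875: 724 ≤ 875 is true
Combine:
[1.1.1.1.1] false OR false OR true = true
[1.1.1.1] NOT true = false
[1.1.1.2.1] true AND true = true
[1.1.1.2.2] true AND true = true
[1.1.1.2] true AND true = true
[1.1.1] false OR true = true
[1.1] NOT true = false
[1.2.1.1] true AND true = true
[1.2.1.2] false AND true = false
[1.2.1.3.1.2] false OR true = true
[1.2.1.3.1] true OR true = true
[1.2.1.3] NOT true = false
[1.2.1] true AND false AND false = false
[1.2] NOT false = true
[1] exactly-one(false, true) = true
[2] true → true = true
[root] true AND true = true
Overall: true → merged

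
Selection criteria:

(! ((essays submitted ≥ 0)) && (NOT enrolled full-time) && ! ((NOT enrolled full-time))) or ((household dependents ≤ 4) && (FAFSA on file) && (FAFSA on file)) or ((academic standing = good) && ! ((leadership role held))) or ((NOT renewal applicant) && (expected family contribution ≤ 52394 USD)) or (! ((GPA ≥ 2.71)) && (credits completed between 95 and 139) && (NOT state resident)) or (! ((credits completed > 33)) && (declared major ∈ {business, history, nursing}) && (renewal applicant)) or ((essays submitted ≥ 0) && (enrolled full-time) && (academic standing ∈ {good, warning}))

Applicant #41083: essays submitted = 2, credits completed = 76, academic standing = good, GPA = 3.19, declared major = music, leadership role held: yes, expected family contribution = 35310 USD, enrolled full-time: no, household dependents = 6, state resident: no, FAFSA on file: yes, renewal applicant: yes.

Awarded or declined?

Atomic conditions:
  essays submitted ≥ 0: 2 ≥ 0 is true
  NOT enrolled full-time: no → true
  household dependents ≤ 4: 6 ≤ 4 is false
  FAFSA on file: yes → true
  academic standing = good: good == good is true
  leadership role held: yes → true
  NOT renewal applicant: yes → false
  expected family contribution ≤ 52394 USD: 35310 ≤ 52394 is true
  GPA ≥ 2.71: 3.19 ≥ 2.71 is true
  credits completed between 95 and 139: 76 in [95, 139] is false
  NOT state resident: no → true
  credits completed > 33: 76 > 33 is true
  declared major ∈ {business, history, nursing}: music is not in the set → false
  renewal applicant: yes → true
  enrolled full-time: no → false
  academic standing ∈ {good, warning}: good is in the set → true
Combine:
[1.1] NOT true = false
[1.3] NOT true = false
[1] false AND true AND false = false
[2] false AND true AND true = false
[3.2] NOT true = false
[3] true AND false = false
[4] false AND true = false
[5.1] NOT true = false
[5] false AND false AND true = false
[6.1] NOT true = false
[6] false AND false AND true = false
[7] true AND false AND true = false
[root] false OR false OR false OR false OR false OR false OR false = false
Overall: false → declined

Declined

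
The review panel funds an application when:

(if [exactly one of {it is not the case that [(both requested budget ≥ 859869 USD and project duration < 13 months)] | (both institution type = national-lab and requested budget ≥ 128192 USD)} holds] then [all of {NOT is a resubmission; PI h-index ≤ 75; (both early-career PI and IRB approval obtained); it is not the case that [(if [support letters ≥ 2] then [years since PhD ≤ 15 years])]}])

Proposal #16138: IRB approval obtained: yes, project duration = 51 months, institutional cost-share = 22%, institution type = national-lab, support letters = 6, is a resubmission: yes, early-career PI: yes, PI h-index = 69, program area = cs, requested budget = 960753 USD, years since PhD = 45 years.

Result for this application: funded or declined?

Atomic conditions:
  requested budget ≥ 859869 USD: 960753 ≥ 859869 is true
  project duration < 13 months: 51 < 13 is false
  institution type = national-lab: national-lab == national-lab is true
  requested budget ≥ 128192 USD: 960753 ≥ 128192 is true
  NOT is a resubmission: yes → false
  PI h-index ≤ 75: 69 ≤ 75 is true
  early-career PI: yes → true
  IRB approval obtained: yes → true
  support letters ≥ 2: 6 ≥ 2 is true
  years since PhD ≤ 15 years: 45 ≤ 15 is false
Combine:
[1.1.1] true AND false = false
[1.1] NOT false = true
[1.2] true AND true = true
[1] exactly-one(true, true) = false
[2.3] true AND true = true
[2.4.1] true → false = false
[2.4] NOT false = true
[2] false AND true AND true AND true = false
[root] false → false (antecedent false ⇒ implication holds) = true
Overall: true → funded

Funded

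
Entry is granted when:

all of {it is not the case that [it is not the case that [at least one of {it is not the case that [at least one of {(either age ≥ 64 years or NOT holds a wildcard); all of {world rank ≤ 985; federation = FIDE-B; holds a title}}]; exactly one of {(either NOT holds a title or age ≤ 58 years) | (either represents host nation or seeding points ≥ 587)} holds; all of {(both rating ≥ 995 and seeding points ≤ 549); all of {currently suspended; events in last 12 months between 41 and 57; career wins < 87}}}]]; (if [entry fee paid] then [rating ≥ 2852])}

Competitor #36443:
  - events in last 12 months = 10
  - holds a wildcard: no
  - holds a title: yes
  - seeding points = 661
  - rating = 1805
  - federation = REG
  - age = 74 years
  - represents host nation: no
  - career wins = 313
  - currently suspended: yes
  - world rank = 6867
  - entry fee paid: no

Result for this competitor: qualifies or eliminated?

Qualifies

Atomic conditions:
  age ≥ 64 years: 74 ≥ 64 is true
  NOT holds a wildcard: no → true
  world rank ≤ 985: 6867 ≤ 985 is false
  federation = FIDE-B: REG == FIDE-B is false
  holds a title: yes → true
  NOT holds a title: yes → false
  age ≤ 58 years: 74 ≤ 58 is false
  represents host nation: no → false
  seeding points ≥ 587: 661 ≥ 587 is true
  rating ≥ 995: 1805 ≥ 995 is true
  seeding points ≤ 549: 661 ≤ 549 is false
  currently suspended: yes → true
  events in last 12 months between 41 and 57: 10 in [41, 57] is false
  career wins < 87: 313 < 87 is false
  entry fee paid: no → false
  rating ≥ 2852: 1805 ≥ 2852 is false
Combine:
[1.1.1.1.1.1] true OR true = true
[1.1.1.1.1.2] false AND false AND true = false
[1.1.1.1.1] true OR false = true
[1.1.1.1] NOT true = false
[1.1.1.2.1] false OR false = false
[1.1.1.2.2] false OR true = true
[1.1.1.2] exactly-one(false, true) = true
[1.1.1.3.1] true AND false = false
[1.1.1.3.2] true AND false AND false = false
[1.1.1.3] false AND false = false
[1.1.1] false OR true OR false = true
[1.1] NOT true = false
[1] NOT false = true
[2] false → false (antecedent false ⇒ implication holds) = true
[root] true AND true = true
Overall: true → qualifies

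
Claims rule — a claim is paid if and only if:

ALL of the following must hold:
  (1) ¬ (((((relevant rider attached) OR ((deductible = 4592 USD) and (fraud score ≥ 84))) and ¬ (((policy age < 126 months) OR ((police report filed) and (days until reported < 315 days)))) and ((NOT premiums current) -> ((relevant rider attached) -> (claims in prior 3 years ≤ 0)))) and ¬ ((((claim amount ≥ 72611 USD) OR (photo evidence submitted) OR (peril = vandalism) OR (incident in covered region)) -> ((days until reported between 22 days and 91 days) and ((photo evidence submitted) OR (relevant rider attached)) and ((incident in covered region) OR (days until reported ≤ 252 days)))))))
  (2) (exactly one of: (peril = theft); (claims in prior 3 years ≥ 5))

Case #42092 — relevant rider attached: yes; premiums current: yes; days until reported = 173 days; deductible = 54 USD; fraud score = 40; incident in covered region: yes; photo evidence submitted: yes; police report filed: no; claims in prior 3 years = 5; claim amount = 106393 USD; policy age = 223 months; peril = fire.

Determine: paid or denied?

Atomic conditions:
  relevant rider attached: yes → true
  deductible = 4592 USD: 54 == 4592 is false
  fraud score ≥ 84: 40 ≥ 84 is false
  policy age < 126 months: 223 < 126 is false
  police report filed: no → false
  days until reported < 315 days: 173 < 315 is true
  NOT premiums current: yes → false
  claims in prior 3 years ≤ 0: 5 ≤ 0 is false
  claim amount ≥ 72611 USD: 106393 ≥ 72611 is true
  photo evidence submitted: yes → true
  peril = vandalism: fire == vandalism is false
  incident in covered region: yes → true
  days until reported between 22 days and 91 days: 173 in [22, 91] is false
  days until reported ≤ 252 days: 173 ≤ 252 is true
  peril = theft: fire == theft is false
  claims in prior 3 years ≥ 5: 5 ≥ 5 is true
Combine:
[1.1.1.1.2] false AND false = false
[1.1.1.1] true OR false = true
[1.1.1.2.1.2] false AND true = false
[1.1.1.2.1] false OR false = false
[1.1.1.2] NOT false = true
[1.1.1.3.2] true → false = false
[1.1.1.3] false → false (antecedent false ⇒ implication holds) = true
[1.1.1] true AND true AND true = true
[1.1.2.1.1] true OR true OR false OR true = true
[1.1.2.1.2.2] true OR true = true
[1.1.2.1.2.3] true OR true = true
[1.1.2.1.2] false AND true AND true = false
[1.1.2.1] true → false = false
[1.1.2] NOT false = true
[1.1] true AND true = true
[1] NOT true = false
[2] exactly-one(false, true) = true
[root] false AND true = false
Overall: false → denied

Denied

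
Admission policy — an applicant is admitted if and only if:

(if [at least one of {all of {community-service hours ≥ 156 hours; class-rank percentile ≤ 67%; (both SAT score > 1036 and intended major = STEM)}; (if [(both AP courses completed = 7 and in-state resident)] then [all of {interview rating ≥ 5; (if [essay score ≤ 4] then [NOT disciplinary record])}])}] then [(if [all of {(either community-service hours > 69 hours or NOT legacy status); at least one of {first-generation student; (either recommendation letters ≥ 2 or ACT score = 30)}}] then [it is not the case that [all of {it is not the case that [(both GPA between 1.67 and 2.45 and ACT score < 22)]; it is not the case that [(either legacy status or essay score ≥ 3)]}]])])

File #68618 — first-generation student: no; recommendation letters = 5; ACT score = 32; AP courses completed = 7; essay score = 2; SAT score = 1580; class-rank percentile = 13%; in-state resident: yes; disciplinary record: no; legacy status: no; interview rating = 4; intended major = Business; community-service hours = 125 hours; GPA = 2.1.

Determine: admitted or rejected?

Admitted

Atomic conditions:
  community-service hours ≥ 156 hours: 125 ≥ 156 is false
  class-rank percentile ≤ 67%: 13 ≤ 67 is true
  SAT score > 1036: 1580 > 1036 is true
  intended major = STEM: Business == STEM is false
  AP courses completed = 7: 7 == 7 is true
  in-state resident: yes → true
  interview rating ≥ 5: 4 ≥ 5 is false
  essay score ≤ 4: 2 ≤ 4 is true
  NOT disciplinary record: no → true
  community-service hours > 69 hours: 125 > 69 is true
  NOT legacy status: no → true
  first-generation student: no → false
  recommendation letters ≥ 2: 5 ≥ 2 is true
  ACT score = 30: 32 == 30 is false
  GPA between 1.67 and 2.45: 2.1 in [1.67, 2.45] is true
  ACT score < 22: 32 < 22 is false
  legacy status: no → false
  essay score ≥ 3: 2 ≥ 3 is false
Combine:
[1.1.3] true AND false = false
[1.1] false AND true AND false = false
[1.2.1] true AND true = true
[1.2.2.2] true → true = true
[1.2.2] false AND true = false
[1.2] true → false = false
[1] false OR false = false
[2.1.1] true OR true = true
[2.1.2.2] true OR false = true
[2.1.2] false OR true = true
[2.1] true AND true = true
[2.2.1.1.1] true AND false = false
[2.2.1.1] NOT false = true
[2.2.1.2.1] false OR false = false
[2.2.1.2] NOT false = true
[2.2.1] true AND true = true
[2.2] NOT true = false
[2] true → false = false
[root] false → false (antecedent false ⇒ implication holds) = true
Overall: true → admitted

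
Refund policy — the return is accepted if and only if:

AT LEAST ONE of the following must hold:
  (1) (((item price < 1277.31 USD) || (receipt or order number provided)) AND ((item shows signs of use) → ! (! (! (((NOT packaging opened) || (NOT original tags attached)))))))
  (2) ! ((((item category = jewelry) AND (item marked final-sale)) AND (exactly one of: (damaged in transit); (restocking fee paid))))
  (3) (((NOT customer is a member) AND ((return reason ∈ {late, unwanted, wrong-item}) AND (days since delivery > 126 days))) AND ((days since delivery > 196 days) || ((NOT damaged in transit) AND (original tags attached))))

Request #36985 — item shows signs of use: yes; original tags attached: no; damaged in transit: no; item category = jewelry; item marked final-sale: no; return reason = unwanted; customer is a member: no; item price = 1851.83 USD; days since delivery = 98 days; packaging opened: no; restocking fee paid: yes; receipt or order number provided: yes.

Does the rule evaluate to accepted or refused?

Accepted

Atomic conditions:
  item price < 1277.31 USD: 1851.83 < 1277.31 is false
  receipt or order number provided: yes → true
  item shows signs of use: yes → true
  NOT packaging opened: no → true
  NOT original tags attached: no → true
  item category = jewelry: jewelry == jewelry is true
  item marked final-sale: no → false
  damaged in transit: no → false
  restocking fee paid: yes → true
  NOT customer is a member: no → true
  return reason ∈ {late, unwanted, wrong-item}: unwanted is in the set → true
  days since delivery > 126 days: 98 > 126 is false
  days since delivery > 196 days: 98 > 196 is false
  NOT damaged in transit: no → true
  original tags attached: no → false
Combine:
[1.1] false OR true = true
[1.2.2.1.1.1] true OR true = true
[1.2.2.1.1] NOT true = false
[1.2.2.1] NOT false = true
[1.2.2] NOT true = false
[1.2] true → false = false
[1] true AND false = false
[2.1.1] true AND false = false
[2.1.2] exactly-one(false, true) = true
[2.1] false AND true = false
[2] NOT false = true
[3.1.2] true AND false = false
[3.1] true AND false = false
[3.2.2] true AND false = false
[3.2] false OR false = false
[3] false AND false = false
[root] false OR true OR false = true
Overall: true → accepted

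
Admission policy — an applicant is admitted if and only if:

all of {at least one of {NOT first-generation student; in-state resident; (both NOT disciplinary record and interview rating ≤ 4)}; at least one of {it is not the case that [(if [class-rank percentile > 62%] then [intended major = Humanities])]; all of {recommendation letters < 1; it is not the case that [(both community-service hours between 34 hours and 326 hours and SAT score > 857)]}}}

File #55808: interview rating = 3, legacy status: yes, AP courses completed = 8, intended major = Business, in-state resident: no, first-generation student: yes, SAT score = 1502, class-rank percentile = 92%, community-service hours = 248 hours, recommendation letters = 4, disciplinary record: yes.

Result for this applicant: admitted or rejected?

Atomic conditions:
  NOT first-generation student: yes → false
  in-state resident: no → false
  NOT disciplinary record: yes → false
  interview rating ≤ 4: 3 ≤ 4 is true
  class-rank percentile > 62%: 92 > 62 is true
  intended major = Humanities: Business == Humanities is false
  recommendation letters < 1: 4 < 1 is false
  community-service hours between 34 hours and 326 hours: 248 in [34, 326] is true
  SAT score > 857: 1502 > 857 is true
Combine:
[1.3] false AND true = false
[1] false OR false OR false = false
[2.1.1] true → false = false
[2.1] NOT false = true
[2.2.2.1] true AND true = true
[2.2.2] NOT true = false
[2.2] false AND false = false
[2] true OR false = true
[root] false AND true = false
Overall: false → rejected

Rejected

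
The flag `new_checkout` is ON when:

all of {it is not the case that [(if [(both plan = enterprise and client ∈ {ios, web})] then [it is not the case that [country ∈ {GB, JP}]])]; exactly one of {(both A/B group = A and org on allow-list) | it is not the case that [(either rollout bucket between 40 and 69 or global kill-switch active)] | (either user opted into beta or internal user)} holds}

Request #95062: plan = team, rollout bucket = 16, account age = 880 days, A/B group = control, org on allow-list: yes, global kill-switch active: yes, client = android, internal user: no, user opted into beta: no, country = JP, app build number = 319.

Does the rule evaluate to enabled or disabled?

Disabled

Atomic conditions:
  plan = enterprise: team == enterprise is false
  client ∈ {ios, web}: android is not in the set → false
  country ∈ {GB, JP}: JP is in the set → true
  A/B group = A: control == A is false
  org on allow-list: yes → true
  rollout bucket between 40 and 69: 16 in [40, 69] is false
  global kill-switch active: yes → true
  user opted into beta: no → false
  internal user: no → false
Combine:
[1.1.1] false AND false = false
[1.1.2] NOT true = false
[1.1] false → false (antecedent false ⇒ implication holds) = true
[1] NOT true = false
[2.1] false AND true = false
[2.2.1] false OR true = true
[2.2] NOT true = false
[2.3] false OR false = false
[2] exactly-one(false, false, false) = false
[root] false AND false = false
Overall: false → disabled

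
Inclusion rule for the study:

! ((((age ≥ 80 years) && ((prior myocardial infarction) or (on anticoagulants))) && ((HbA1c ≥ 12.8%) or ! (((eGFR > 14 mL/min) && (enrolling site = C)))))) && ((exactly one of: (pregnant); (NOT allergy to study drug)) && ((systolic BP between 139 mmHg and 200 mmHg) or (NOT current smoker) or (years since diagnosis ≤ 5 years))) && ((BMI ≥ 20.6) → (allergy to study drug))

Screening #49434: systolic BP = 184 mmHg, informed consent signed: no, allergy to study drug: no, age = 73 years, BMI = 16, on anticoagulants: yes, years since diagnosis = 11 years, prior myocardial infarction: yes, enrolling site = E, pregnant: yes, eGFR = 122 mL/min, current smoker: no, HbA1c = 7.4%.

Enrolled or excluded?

Excluded

Atomic conditions:
  age ≥ 80 years: 73 ≥ 80 is false
  prior myocardial infarction: yes → true
  on anticoagulants: yes → true
  HbA1c ≥ 12.8%: 7.4 ≥ 12.8 is false
  eGFR > 14 mL/min: 122 > 14 is true
  enrolling site = C: E == C is false
  pregnant: yes → true
  NOT allergy to study drug: no → true
  systolic BP between 139 mmHg and 200 mmHg: 184 in [139, 200] is true
  NOT current smoker: no → true
  years since diagnosis ≤ 5 years: 11 ≤ 5 is false
  BMI ≥ 20.6: 16 ≥ 20.6 is false
  allergy to study drug: no → false
Combine:
[1.1.1.2] true OR true = true
[1.1.1] false AND true = false
[1.1.2.2.1] true AND false = false
[1.1.2.2] NOT false = true
[1.1.2] false OR true = true
[1.1] false AND true = false
[1] NOT false = true
[2.1] exactly-one(true, true) = false
[2.2] true OR true OR false = true
[2] false AND true = false
[3] false → false (antecedent false ⇒ implication holds) = true
[root] true AND false AND true = false
Overall: false → excluded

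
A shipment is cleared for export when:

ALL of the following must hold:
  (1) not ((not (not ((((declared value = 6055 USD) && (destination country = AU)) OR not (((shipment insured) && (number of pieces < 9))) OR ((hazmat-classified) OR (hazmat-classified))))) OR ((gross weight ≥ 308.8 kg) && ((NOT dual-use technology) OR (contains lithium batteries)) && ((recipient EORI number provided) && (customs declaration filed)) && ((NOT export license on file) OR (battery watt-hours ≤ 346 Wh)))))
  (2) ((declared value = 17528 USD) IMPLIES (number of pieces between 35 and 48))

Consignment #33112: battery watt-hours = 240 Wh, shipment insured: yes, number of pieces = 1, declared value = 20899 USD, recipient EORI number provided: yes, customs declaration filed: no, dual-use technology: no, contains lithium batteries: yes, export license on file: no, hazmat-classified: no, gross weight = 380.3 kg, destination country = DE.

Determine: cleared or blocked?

Cleared

Atomic conditions:
  declared value = 6055 USD: 20899 == 6055 is false
  destination country = AU: DE == AU is false
  shipment insured: yes → true
  number of pieces < 9: 1 < 9 is true
  hazmat-classified: no → false
  gross weight ≥ 308.8 kg: 380.3 ≥ 308.8 is true
  NOT dual-use technology: no → true
  contains lithium batteries: yes → true
  recipient EORI number provided: yes → true
  customs declaration filed: no → false
  NOT export license on file: no → true
  battery watt-hours ≤ 346 Wh: 240 ≤ 346 is true
  declared value = 17528 USD: 20899 == 17528 is false
  number of pieces between 35 and 48: 1 in [35, 48] is false
Combine:
[1.1.1.1.1.1] false AND false = false
[1.1.1.1.1.2.1] true AND true = true
[1.1.1.1.1.2] NOT true = false
[1.1.1.1.1.3] false OR false = false
[1.1.1.1.1] false OR false OR false = false
[1.1.1.1] NOT false = true
[1.1.1] NOT true = false
[1.1.2.2] true OR true = true
[1.1.2.3] true AND false = false
[1.1.2.4] true OR true = true
[1.1.2] true AND true AND false AND true = false
[1.1] false OR false = false
[1] NOT false = true
[2] false → false (antecedent false ⇒ implication holds) = true
[root] true AND true = true
Overall: true → cleared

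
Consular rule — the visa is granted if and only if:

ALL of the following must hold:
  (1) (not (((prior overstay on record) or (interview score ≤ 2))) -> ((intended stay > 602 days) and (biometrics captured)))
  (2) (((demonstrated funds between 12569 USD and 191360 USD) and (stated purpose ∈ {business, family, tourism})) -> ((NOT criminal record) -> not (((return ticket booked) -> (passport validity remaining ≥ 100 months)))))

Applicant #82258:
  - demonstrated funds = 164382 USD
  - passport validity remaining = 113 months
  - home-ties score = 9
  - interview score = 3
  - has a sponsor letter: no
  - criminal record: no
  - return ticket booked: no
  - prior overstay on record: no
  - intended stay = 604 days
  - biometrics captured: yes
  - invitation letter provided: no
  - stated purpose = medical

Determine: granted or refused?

Granted

Atomic conditions:
  prior overstay on record: no → false
  interview score ≤ 2: 3 ≤ 2 is false
  intended stay > 602 days: 604 > 602 is true
  biometrics captured: yes → true
  demonstrated funds between 12569 USD and 191360 USD: 164382 in [12569, 191360] is true
  stated purpose ∈ {business, family, tourism}: medical is not in the set → false
  NOT criminal record: no → true
  return ticket booked: no → false
  passport validity remaining ≥ 100 months: 113 ≥ 100 is true
Combine:
[1.1.1] false OR false = false
[1.1] NOT false = true
[1.2] true AND true = true
[1] true → true = true
[2.1] true AND false = false
[2.2.2.1] false → true (antecedent false ⇒ implication holds) = true
[2.2.2] NOT true = false
[2.2] true → false = false
[2] false → false (antecedent false ⇒ implication holds) = true
[root] true AND true = true
Overall: true → granted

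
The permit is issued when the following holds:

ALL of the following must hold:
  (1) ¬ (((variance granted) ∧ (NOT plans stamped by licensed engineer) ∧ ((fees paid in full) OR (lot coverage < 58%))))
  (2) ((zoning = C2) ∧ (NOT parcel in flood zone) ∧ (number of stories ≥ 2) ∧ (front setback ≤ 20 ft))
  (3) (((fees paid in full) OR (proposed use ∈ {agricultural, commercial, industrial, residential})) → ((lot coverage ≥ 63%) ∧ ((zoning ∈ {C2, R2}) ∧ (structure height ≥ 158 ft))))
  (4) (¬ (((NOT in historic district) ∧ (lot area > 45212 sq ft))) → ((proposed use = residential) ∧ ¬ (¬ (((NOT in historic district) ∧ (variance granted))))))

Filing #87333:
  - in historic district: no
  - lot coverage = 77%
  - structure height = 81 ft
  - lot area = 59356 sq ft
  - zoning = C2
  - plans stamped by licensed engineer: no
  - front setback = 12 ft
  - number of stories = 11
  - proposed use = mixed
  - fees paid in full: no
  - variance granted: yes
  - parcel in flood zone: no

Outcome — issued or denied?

Issued

Atomic conditions:
  variance granted: yes → true
  NOT plans stamped by licensed engineer: no → true
  fees paid in full: no → false
  lot coverage < 58%: 77 < 58 is false
  zoning = C2: C2 == C2 is true
  NOT parcel in flood zone: no → true
  number of stories ≥ 2: 11 ≥ 2 is true
  front setback ≤ 20 ft: 12 ≤ 20 is true
  proposed use ∈ {agricultural, commercial, industrial, residential}: mixed is not in the set → false
  lot coverage ≥ 63%: 77 ≥ 63 is true
  zoning ∈ {C2, R2}: C2 is in the set → true
  structure height ≥ 158 ft: 81 ≥ 158 is false
  NOT in historic district: no → true
  lot area > 45212 sq ft: 59356 > 45212 is true
  proposed use = residential: mixed == residential is false
Combine:
[1.1.3] false OR false = false
[1.1] true AND true AND false = false
[1] NOT false = true
[2] true AND true AND true AND true = true
[3.1] false OR false = false
[3.2.2] true AND false = false
[3.2] true AND false = false
[3] false → false (antecedent false ⇒ implication holds) = true
[4.1.1] true AND true = true
[4.1] NOT true = false
[4.2.2.1.1] true AND true = true
[4.2.2.1] NOT true = false
[4.2.2] NOT false = true
[4.2] false AND true = false
[4] false → false (antecedent false ⇒ implication holds) = true
[root] true AND true AND true AND true = true
Overall: true → issued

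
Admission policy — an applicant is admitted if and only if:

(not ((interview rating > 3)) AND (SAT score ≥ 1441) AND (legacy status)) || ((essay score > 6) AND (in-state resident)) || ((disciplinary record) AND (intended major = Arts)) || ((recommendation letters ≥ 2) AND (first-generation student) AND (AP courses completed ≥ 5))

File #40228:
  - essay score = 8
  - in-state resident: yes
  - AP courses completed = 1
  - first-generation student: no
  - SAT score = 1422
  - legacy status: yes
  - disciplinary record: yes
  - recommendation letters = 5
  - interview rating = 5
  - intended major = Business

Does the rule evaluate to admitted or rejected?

Atomic conditions:
  interview rating > 3: 5 > 3 is true
  SAT score ≥ 1441: 1422 ≥ 1441 is false
  legacy status: yes → true
  essay score > 6: 8 > 6 is true
  in-state resident: yes → true
  disciplinary record: yes → true
  intended major = Arts: Business == Arts is false
  recommendation letters ≥ 2: 5 ≥ 2 is true
  first-generation student: no → false
  AP courses completed ≥ 5: 1 ≥ 5 is false
Combine:
[1.1] NOT true = false
[1] false AND false AND true = false
[2] true AND true = true
[3] true AND false = false
[4] true AND false AND false = false
[root] false OR true OR false OR false = true
Overall: true → admitted

Admitted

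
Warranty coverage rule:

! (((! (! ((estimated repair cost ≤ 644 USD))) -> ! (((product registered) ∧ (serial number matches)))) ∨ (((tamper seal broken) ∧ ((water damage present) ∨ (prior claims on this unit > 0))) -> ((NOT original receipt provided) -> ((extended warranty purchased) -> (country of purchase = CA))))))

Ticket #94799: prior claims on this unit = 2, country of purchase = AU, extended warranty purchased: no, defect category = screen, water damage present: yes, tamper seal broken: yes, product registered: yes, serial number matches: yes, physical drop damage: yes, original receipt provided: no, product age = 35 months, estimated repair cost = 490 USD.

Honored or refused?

Refused

Atomic conditions:
  estimated repair cost ≤ 644 USD: 490 ≤ 644 is true
  product registered: yes → true
  serial number matches: yes → true
  tamper seal broken: yes → true
  water damage present: yes → true
  prior claims on this unit > 0: 2 > 0 is true
  NOT original receipt provided: no → true
  extended warranty purchased: no → false
  country of purchase = CA: AU == CA is false
Combine:
[1.1.1.1] NOT true = false
[1.1.1] NOT false = true
[1.1.2.1] true AND true = true
[1.1.2] NOT true = false
[1.1] true → false = false
[1.2.1.2] true OR true = true
[1.2.1] true AND true = true
[1.2.2.2] false → false (antecedent false ⇒ implication holds) = true
[1.2.2] true → true = true
[1.2] true → true = true
[1] false OR true = true
[root] NOT true = false
Overall: false → refused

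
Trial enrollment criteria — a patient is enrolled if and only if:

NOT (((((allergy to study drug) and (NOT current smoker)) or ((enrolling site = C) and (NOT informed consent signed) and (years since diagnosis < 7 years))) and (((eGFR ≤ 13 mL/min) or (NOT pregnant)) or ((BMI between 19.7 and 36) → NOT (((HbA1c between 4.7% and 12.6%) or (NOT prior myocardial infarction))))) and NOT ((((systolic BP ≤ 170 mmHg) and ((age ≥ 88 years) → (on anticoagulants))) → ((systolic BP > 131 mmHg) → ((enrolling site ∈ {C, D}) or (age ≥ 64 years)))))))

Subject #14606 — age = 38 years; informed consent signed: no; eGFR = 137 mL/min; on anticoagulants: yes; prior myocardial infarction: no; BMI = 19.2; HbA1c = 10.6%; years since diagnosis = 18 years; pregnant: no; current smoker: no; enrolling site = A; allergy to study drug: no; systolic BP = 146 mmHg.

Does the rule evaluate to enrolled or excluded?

Enrolled

Atomic conditions:
  allergy to study drug: no → false
  NOT current smoker: no → true
  enrolling site = C: A == C is false
  NOT informed consent signed: no → true
  years since diagnosis < 7 years: 18 < 7 is false
  eGFR ≤ 13 mL/min: 137 ≤ 13 is false
  NOT pregnant: no → true
  BMI between 19.7 and 36: 19.2 in [19.7, 36] is false
  HbA1c between 4.7% and 12.6%: 10.6 in [4.7, 12.6] is true
  NOT prior myocardial infarction: no → true
  systolic BP ≤ 170 mmHg: 146 ≤ 170 is true
  age ≥ 88 years: 38 ≥ 88 is false
  on anticoagulants: yes → true
  systolic BP > 131 mmHg: 146 > 131 is true
  enrolling site ∈ {C, D}: A is not in the set → false
  age ≥ 64 years: 38 ≥ 64 is false
Combine:
[1.1.1] false AND true = false
[1.1.2] false AND true AND false = false
[1.1] false OR false = false
[1.2.1] false OR true = true
[1.2.2.2.1] true OR true = true
[1.2.2.2] NOT true = false
[1.2.2] false → false (antecedent false ⇒ implication holds) = true
[1.2] true OR true = true
[1.3.1.1.2] false → true (antecedent false ⇒ implication holds) = true
[1.3.1.1] true AND true = true
[1.3.1.2.2] false OR false = false
[1.3.1.2] true → false = false
[1.3.1] true → false = false
[1.3] NOT false = true
[1] false AND true AND true = false
[root] NOT false = true
Overall: true → enrolled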